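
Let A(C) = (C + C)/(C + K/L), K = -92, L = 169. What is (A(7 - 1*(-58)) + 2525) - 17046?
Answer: -158155283/10893 ≈ -14519.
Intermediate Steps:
A(C) = 2*C/(-92/169 + C) (A(C) = (C + C)/(C - 92/169) = (2*C)/(C - 92*1/169) = (2*C)/(C - 92/169) = (2*C)/(-92/169 + C) = 2*C/(-92/169 + C))
(A(7 - 1*(-58)) + 2525) - 17046 = (338*(7 - 1*(-58))/(-92 + 169*(7 - 1*(-58))) + 2525) - 17046 = (338*(7 + 58)/(-92 + 169*(7 + 58)) + 2525) - 17046 = (338*65/(-92 + 169*65) + 2525) - 17046 = (338*65/(-92 + 10985) + 2525) - 17046 = (338*65/10893 + 2525) - 17046 = (338*65*(1/10893) + 2525) - 17046 = (21970/10893 + 2525) - 17046 = 27526795/10893 - 17046 = -158155283/10893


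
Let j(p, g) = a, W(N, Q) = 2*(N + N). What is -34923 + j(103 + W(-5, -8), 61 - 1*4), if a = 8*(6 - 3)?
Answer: -34899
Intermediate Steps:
W(N, Q) = 4*N (W(N, Q) = 2*(2*N) = 4*N)
a = 24 (a = 8*3 = 24)
j(p, g) = 24
-34923 + j(103 + W(-5, -8), 61 - 1*4) = -34923 + 24 = -34899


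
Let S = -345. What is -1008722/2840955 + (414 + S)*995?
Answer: 15003442831/218535 ≈ 68655.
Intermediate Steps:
-1008722/2840955 + (414 + S)*995 = -1008722/2840955 + (414 - 345)*995 = -1008722*1/2840955 + 69*995 = -77594/218535 + 68655 = 15003442831/218535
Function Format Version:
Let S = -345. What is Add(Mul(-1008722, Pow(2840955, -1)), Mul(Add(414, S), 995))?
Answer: Rational(15003442831, 218535) ≈ 68655.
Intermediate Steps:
Add(Mul(-1008722, Pow(2840955, -1)), Mul(Add(414, S), 995)) = Add(Mul(-1008722, Pow(2840955, -1)), Mul(Add(414, -345), 995)) = Add(Mul(-1008722, Rational(1, 2840955)), Mul(69, 995)) = Add(Rational(-77594, 218535), 68655) = Rational(15003442831, 218535)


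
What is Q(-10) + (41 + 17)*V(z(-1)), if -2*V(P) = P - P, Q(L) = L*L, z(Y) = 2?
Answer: 100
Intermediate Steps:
Q(L) = L²
V(P) = 0 (V(P) = -(P - P)/2 = -½*0 = 0)
Q(-10) + (41 + 17)*V(z(-1)) = (-10)² + (41 + 17)*0 = 100 + 58*0 = 100 + 0 = 100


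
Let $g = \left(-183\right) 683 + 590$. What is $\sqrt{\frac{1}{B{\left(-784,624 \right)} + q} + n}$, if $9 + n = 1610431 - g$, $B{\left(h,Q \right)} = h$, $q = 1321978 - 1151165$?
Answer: $\frac{3 \sqrt{5572603743801610}}{170029} \approx 1317.1$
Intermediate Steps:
$q = 170813$
$g = -124399$ ($g = -124989 + 590 = -124399$)
$n = 1734821$ ($n = -9 + \left(1610431 - -124399\right) = -9 + \left(1610431 + 124399\right) = -9 + 1734830 = 1734821$)
$\sqrt{\frac{1}{B{\left(-784,624 \right)} + q} + n} = \sqrt{\frac{1}{-784 + 170813} + 1734821} = \sqrt{\frac{1}{170029} + 1734821} = \sqrt{\frac{294969879810}{170029}} = \frac{3 \sqrt{5572603743801610}}{170029}$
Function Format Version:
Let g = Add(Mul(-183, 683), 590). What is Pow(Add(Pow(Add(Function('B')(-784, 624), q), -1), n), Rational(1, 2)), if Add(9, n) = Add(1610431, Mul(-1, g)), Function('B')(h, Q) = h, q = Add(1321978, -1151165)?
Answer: Mul(Rational(3, 170029), Pow(5572603743801610, Rational(1, 2))) ≈ 1317.1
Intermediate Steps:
q = 170813
g = -124399 (g = Add(-124989, 590) = -124399)
n = 1734821 (n = Add(-9, Add(1610431, Mul(-1, -124399))) = Add(-9, Add(1610431, 124399)) = Add(-9, 1734830) = 1734821)
Pow(Add(Pow(Add(Function('B')(-784, 624), q), -1), n), Rational(1, 2)) = Pow(Add(Pow(Add(-784, 170813), -1), 1734821), Rational(1, 2)) = Pow(Add(Pow(170029, -1), 1734821), Rational(1, 2)) = Pow(Add(Rational(1, 170029), 1734821), Rational(1, 2)) = Pow(Rational(294969879810, 170029), Rational(1, 2)) = Mul(Rational(3, 170029), Pow(5572603743801610, Rational(1, 2)))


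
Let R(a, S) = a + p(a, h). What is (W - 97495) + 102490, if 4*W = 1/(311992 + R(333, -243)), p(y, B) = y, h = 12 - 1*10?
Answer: 6246906841/1250632 ≈ 4995.0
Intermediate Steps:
h = 2 (h = 12 - 10 = 2)
R(a, S) = 2*a (R(a, S) = a + a = 2*a)
W = 1/1250632 (W = 1/(4*(311992 + 2*333)) = 1/(4*(311992 + 666)) = (¼)/312658 = (¼)*(1/312658) = 1/1250632 ≈ 7.9960e-7)
(W - 97495) + 102490 = (1/1250632 - 97495) + 102490 = -121930366839/1250632 + 102490 = 6246906841/1250632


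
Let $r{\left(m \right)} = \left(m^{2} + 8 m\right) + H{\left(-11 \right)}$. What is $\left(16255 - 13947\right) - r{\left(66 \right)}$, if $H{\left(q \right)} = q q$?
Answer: $-2697$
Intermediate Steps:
$H{\left(q \right)} = q^{2}$
$r{\left(m \right)} = 121 + m^{2} + 8 m$ ($r{\left(m \right)} = \left(m^{2} + 8 m\right) + \left(-11\right)^{2} = \left(m^{2} + 8 m\right) + 121 = 121 + m^{2} + 8 m$)
$\left(16255 - 13947\right) - r{\left(66 \right)} = \left(16255 - 13947\right) - \left(121 + 66^{2} + 8 \cdot 66\right) = \left(16255 - 13947\right) - \left(121 + 4356 + 528\right) = 2308 - 5005 = -2697$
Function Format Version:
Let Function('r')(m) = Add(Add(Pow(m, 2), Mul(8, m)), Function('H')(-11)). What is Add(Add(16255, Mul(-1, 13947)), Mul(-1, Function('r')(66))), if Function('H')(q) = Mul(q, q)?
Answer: -2697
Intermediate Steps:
Function('H')(q) = Pow(q, 2)
Function('r')(m) = Add(121, Pow(m, 2), Mul(8, m)) (Function('r')(m) = Add(Add(Pow(m, 2), Mul(8, m)), Pow(-11, 2)) = Add(Add(Pow(m, 2), Mul(8, m)), 121) = Add(121, Pow(m, 2), Mul(8, m)))
Add(Add(16255, Mul(-1, 13947)), Mul(-1, Function('r')(66))) = Add(Add(16255, Mul(-1, 13947)), Mul(-1, Add(121, Pow(66, 2), Mul(8, 66)))) = Add(Add(16255, -13947), Mul(-1, Add(121, 4356, 528))) = Add(2308, Mul(-1, 5005)) = Add(2308, -5005) = -2697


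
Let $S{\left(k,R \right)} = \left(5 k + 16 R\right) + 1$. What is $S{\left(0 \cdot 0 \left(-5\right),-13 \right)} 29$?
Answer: $-6003$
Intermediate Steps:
$S{\left(k,R \right)} = 1 + 5 k + 16 R$
$S{\left(0 \cdot 0 \left(-5\right),-13 \right)} 29 = \left(1 + 5 \cdot 0 \cdot 0 \left(-5\right) + 16 \left(-13\right)\right) 29 = \left(1 + 5 \cdot 0 \left(-5\right) - 208\right) 29 = \left(1 + 5 \cdot 0 - 208\right) 29 = \left(1 + 0 - 208\right) 29 = \left(-207\right) 29 = -6003$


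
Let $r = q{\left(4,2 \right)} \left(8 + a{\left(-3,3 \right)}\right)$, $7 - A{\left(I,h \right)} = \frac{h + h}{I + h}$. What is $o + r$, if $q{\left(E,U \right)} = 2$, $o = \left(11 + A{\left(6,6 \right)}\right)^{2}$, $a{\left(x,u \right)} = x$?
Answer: $299$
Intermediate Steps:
$A{\left(I,h \right)} = 7 - \frac{2 h}{I + h}$ ($A{\left(I,h \right)} = 7 - \frac{h + h}{I + h} = 7 - \frac{2 h}{I + h}$)
$o = 289$ ($o = \left(11 + \frac{5 \cdot 6 + 7 \cdot 6}{6 + 6}\right)^{2} = \left(11 + \frac{30 + 42}{12}\right)^{2} = \left(11 + \frac{1}{12} \cdot 72\right)^{2} = \left(11 + 6\right)^{2} = 17^{2} = 289$)
$r = 10$ ($r = 2 \left(8 - 3\right) = 2 \cdot 5 = 10$)
$o + r = 289 + 10 = 299$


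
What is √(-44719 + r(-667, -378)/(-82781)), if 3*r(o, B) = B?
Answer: I*√306445610811553/82781 ≈ 211.47*I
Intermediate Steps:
r(o, B) = B/3
√(-44719 + r(-667, -378)/(-82781)) = √(-44719 + ((⅓)*(-378))/(-82781)) = √(-44719 - 126*(-1/82781)) = √(-44719 + 126/82781) = √(-3701883413/82781) = I*√306445610811553/82781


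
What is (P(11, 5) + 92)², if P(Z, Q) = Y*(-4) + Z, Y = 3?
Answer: 8281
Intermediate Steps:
P(Z, Q) = -12 + Z (P(Z, Q) = 3*(-4) + Z = -12 + Z)
(P(11, 5) + 92)² = ((-12 + 11) + 92)² = (-1 + 92)² = 91² = 8281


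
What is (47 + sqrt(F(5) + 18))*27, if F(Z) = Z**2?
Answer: 1269 + 27*sqrt(43) ≈ 1446.1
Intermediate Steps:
(47 + sqrt(F(5) + 18))*27 = (47 + sqrt(5**2 + 18))*27 = (47 + sqrt(25 + 18))*27 = (47 + sqrt(43))*27 = 1269 + 27*sqrt(43)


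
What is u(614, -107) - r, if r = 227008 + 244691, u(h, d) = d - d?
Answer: -471699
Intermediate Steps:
u(h, d) = 0
r = 471699
u(614, -107) - r = 0 - 1*471699 = 0 - 471699 = -471699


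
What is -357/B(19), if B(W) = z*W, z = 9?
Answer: -119/57 ≈ -2.0877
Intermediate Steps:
B(W) = 9*W
-357/B(19) = -357/(9*19) = -357/171 = -357*1/171 = -119/57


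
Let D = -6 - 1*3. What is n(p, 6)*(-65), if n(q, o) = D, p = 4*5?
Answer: 585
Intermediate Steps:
D = -9 (D = -6 - 3 = -9)
p = 20
n(q, o) = -9
n(p, 6)*(-65) = -9*(-65) = 585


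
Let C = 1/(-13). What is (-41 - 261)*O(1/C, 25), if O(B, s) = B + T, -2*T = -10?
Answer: 2416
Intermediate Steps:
C = -1/13 ≈ -0.076923
T = 5 (T = -½*(-10) = 5)
O(B, s) = 5 + B (O(B, s) = B + 5 = 5 + B)
(-41 - 261)*O(1/C, 25) = (-41 - 261)*(5 + 1/(-1/13)) = -302*(5 - 13) = -302*(-8) = 2416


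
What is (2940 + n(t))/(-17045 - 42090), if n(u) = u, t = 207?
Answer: -3147/59135 ≈ -0.053217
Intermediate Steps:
(2940 + n(t))/(-17045 - 42090) = (2940 + 207)/(-17045 - 42090) = 3147/(-59135) = 3147*(-1/59135) = -3147/59135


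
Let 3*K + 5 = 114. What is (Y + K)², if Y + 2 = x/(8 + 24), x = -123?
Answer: 8567329/9216 ≈ 929.61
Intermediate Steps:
K = 109/3 (K = -5/3 + (⅓)*114 = -5/3 + 38 = 109/3 ≈ 36.333)
Y = -187/32 (Y = -2 - 123/(8 + 24) = -2 - 123/32 = -187/32 ≈ -5.8438)
(Y + K)² = (-187/32 + 109/3)² = (2927/96)² = 8567329/9216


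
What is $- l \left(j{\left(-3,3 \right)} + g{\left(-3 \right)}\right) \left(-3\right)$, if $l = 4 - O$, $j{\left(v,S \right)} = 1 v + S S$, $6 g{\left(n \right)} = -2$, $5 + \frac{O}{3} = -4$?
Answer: $527$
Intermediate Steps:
$O = -27$ ($O = -15 + 3 \left(-4\right) = -15 - 12 = -27$)
$g{\left(n \right)} = - \frac{1}{3}$ ($g{\left(n \right)} = \frac{1}{6} \left(-2\right) = - \frac{1}{3}$)
$j{\left(v,S \right)} = v + S^{2}$
$l = 31$ ($l = 4 - -27 = 4 + 27 = 31$)
$- l \left(j{\left(-3,3 \right)} + g{\left(-3 \right)}\right) \left(-3\right) = \left(-1\right) 31 \left(\left(-3 + 3^{2}\right) - \frac{1}{3}\right) \left(-3\right) = - 31 \left(\left(-3 + 9\right) - \frac{1}{3}\right) \left(-3\right) = - 31 \left(6 - \frac{1}{3}\right) \left(-3\right) = - 31 \cdot \frac{17}{3} \left(-3\right) = \left(-31\right) \left(-17\right) = 527$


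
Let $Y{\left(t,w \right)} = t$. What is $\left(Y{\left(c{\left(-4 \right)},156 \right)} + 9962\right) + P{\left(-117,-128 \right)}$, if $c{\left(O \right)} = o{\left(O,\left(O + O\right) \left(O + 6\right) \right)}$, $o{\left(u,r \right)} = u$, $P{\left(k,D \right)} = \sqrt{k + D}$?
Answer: $9958 + 7 i \sqrt{5} \approx 9958.0 + 15.652 i$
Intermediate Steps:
$P{\left(k,D \right)} = \sqrt{D + k}$
$c{\left(O \right)} = O$
$\left(Y{\left(c{\left(-4 \right)},156 \right)} + 9962\right) + P{\left(-117,-128 \right)} = \left(-4 + 9962\right) + \sqrt{-128 - 117} = 9958 + \sqrt{-245} = 9958 + 7 i \sqrt{5}$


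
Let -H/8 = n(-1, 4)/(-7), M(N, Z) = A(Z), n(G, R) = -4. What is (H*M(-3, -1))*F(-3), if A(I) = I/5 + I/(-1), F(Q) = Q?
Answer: 384/35 ≈ 10.971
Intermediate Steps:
A(I) = -4*I/5 (A(I) = I*(⅕) + I*(-1) = I/5 - I = -4*I/5)
M(N, Z) = -4*Z/5
H = -32/7 (H = -(-32)/(-7) = -(-32)*(-1)/7 = -8*4/7 = -32/7 ≈ -4.5714)
(H*M(-3, -1))*F(-3) = -(-128)*(-1)/35*(-3) = -32/7*⅘*(-3) = -128/35*(-3) = 384/35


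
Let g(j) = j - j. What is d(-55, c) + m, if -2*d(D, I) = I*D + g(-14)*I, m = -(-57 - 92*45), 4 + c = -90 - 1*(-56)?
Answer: 3152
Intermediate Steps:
c = -38 (c = -4 + (-90 - 1*(-56)) = -4 + (-90 + 56) = -4 - 34 = -38)
g(j) = 0
m = 4197 (m = -(-57 - 4140) = -1*(-4197) = 4197)
d(D, I) = -D*I/2 (d(D, I) = -(I*D + 0*I)/2 = -(D*I + 0)/2 = -D*I/2)
d(-55, c) + m = -½*(-55)*(-38) + 4197 = -1045 + 4197 = 3152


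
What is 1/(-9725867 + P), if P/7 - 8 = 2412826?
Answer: 1/7163971 ≈ 1.3959e-7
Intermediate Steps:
P = 16889838 (P = 56 + 7*2412826 = 56 + 16889782 = 16889838)
1/(-9725867 + P) = 1/(-9725867 + 16889838) = 1/7163971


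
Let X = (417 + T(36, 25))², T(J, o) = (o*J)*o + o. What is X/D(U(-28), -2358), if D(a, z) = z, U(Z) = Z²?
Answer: -263167682/1179 ≈ -2.2321e+5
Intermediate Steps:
T(J, o) = o + J*o² (T(J, o) = (J*o)*o + o = J*o² + o = o + J*o²)
X = 526335364 (X = (417 + 25*(1 + 36*25))² = (417 + 25*(1 + 900))² = (417 + 25*901)² = (417 + 22525)² = 22942² = 526335364)
X/D(U(-28), -2358) = 526335364/(-2358) = 526335364*(-1/2358) = -263167682/1179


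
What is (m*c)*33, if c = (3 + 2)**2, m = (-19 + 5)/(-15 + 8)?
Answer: 1650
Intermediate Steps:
m = 2 (m = -14/(-7) = -14*(-1/7) = 2)
c = 25 (c = 5**2 = 25)
(m*c)*33 = (2*25)*33 = 50*33 = 1650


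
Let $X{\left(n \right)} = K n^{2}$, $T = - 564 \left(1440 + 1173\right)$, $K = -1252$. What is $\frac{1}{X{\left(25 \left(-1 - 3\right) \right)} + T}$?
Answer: $- \frac{1}{13993732} \approx -7.1461 \cdot 10^{-8}$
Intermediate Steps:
$T = -1473732$ ($T = \left(-564\right) 2613 = -1473732$)
$X{\left(n \right)} = - 1252 n^{2}$
$\frac{1}{X{\left(25 \left(-1 - 3\right) \right)} + T} = \frac{1}{- 1252 \left(25 \left(-1 - 3\right)\right)^{2} - 1473732} = \frac{1}{- 1252 \left(25 \left(-4\right)\right)^{2} - 1473732} = \frac{1}{- 1252 \left(-100\right)^{2} - 1473732} = \frac{1}{\left(-1252\right) 10000 - 1473732} = \frac{1}{-12520000 - 1473732} = \frac{1}{-13993732} = - \frac{1}{13993732}$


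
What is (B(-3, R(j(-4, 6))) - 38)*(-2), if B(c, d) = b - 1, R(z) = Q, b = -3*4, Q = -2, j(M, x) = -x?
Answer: 102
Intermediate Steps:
b = -12
R(z) = -2
B(c, d) = -13 (B(c, d) = -12 - 1 = -13)
(B(-3, R(j(-4, 6))) - 38)*(-2) = (-13 - 38)*(-2) = -51*(-2) = 102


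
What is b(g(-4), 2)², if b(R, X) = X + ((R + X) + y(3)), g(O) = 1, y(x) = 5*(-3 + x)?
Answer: 25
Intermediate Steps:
y(x) = -15 + 5*x
b(R, X) = R + 2*X (b(R, X) = X + ((R + X) + (-15 + 5*3)) = X + ((R + X) + (-15 + 15)) = X + ((R + X) + 0) = X + (R + X) = R + 2*X)
b(g(-4), 2)² = (1 + 2*2)² = (1 + 4)² = 5² = 25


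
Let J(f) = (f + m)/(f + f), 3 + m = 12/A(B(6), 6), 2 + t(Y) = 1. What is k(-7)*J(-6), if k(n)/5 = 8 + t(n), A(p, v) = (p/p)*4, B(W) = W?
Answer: 35/2 ≈ 17.500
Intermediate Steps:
A(p, v) = 4 (A(p, v) = 1*4 = 4)
t(Y) = -1 (t(Y) = -2 + 1 = -1)
k(n) = 35 (k(n) = 5*(8 - 1) = 5*7 = 35)
m = 0 (m = -3 + 12/4 = -3 + 12*(¼) = -3 + 3 = 0)
J(f) = ½ (J(f) = (f + 0)/(f + f) = f/((2*f)) = f*(1/(2*f)) = ½)
k(-7)*J(-6) = 35*(½) = 35/2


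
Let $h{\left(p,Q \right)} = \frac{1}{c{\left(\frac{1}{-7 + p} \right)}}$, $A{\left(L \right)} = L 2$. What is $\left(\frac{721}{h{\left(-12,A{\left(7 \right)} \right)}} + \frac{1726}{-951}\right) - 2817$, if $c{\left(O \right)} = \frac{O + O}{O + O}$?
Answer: $- \frac{1995022}{951} \approx -2097.8$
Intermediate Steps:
$A{\left(L \right)} = 2 L$
$c{\left(O \right)} = 1$ ($c{\left(O \right)} = \frac{2 O}{2 O} = 2 O \frac{1}{2 O} = 1$)
$h{\left(p,Q \right)} = 1$ ($h{\left(p,Q \right)} = 1^{-1} = 1$)
$\left(\frac{721}{h{\left(-12,A{\left(7 \right)} \right)}} + \frac{1726}{-951}\right) - 2817 = \left(\frac{721}{1} + \frac{1726}{-951}\right) - 2817 = \left(721 \cdot 1 + 1726 \left(- \frac{1}{951}\right)\right) - 2817 = \left(721 - \frac{1726}{951}\right) - 2817 = \frac{683945}{951} - 2817 = - \frac{1995022}{951}$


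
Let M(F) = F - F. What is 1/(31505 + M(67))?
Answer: 1/31505 ≈ 3.1741e-5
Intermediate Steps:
M(F) = 0
1/(31505 + M(67)) = 1/(31505 + 0) = 1/31505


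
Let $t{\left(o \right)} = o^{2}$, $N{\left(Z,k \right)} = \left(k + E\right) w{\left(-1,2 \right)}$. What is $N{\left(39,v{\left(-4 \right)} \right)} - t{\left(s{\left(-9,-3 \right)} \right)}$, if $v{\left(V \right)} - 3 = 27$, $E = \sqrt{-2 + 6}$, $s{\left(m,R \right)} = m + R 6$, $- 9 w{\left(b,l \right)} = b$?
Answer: $- \frac{6529}{9} \approx -725.44$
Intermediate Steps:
$w{\left(b,l \right)} = - \frac{b}{9}$
$s{\left(m,R \right)} = m + 6 R$
$E = 2$ ($E = \sqrt{4} = 2$)
$v{\left(V \right)} = 30$ ($v{\left(V \right)} = 3 + 27 = 30$)
$N{\left(Z,k \right)} = \frac{2}{9} + \frac{k}{9}$ ($N{\left(Z,k \right)} = \left(k + 2\right) \left(\left(- \frac{1}{9}\right) \left(-1\right)\right) = \left(2 + k\right) \frac{1}{9} = \frac{2}{9} + \frac{k}{9}$)
$N{\left(39,v{\left(-4 \right)} \right)} - t{\left(s{\left(-9,-3 \right)} \right)} = \left(\frac{2}{9} + \frac{1}{9} \cdot 30\right) - \left(-9 + 6 \left(-3\right)\right)^{2} = \left(\frac{2}{9} + \frac{10}{3}\right) - \left(-9 - 18\right)^{2} = \frac{32}{9} - \left(-27\right)^{2} = \frac{32}{9} - 729 = - \frac{6529}{9}$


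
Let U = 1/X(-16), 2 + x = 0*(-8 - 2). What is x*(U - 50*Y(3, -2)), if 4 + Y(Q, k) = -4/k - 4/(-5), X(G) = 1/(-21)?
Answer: -78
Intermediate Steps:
X(G) = -1/21
Y(Q, k) = -16/5 - 4/k (Y(Q, k) = -4 + (-4/k - 4/(-5)) = -4 + (-4/k - 4*(-⅕)) = -4 + (-4/k + ⅘) = -4 + (⅘ - 4/k) = -16/5 - 4/k)
x = -2 (x = -2 + 0*(-8 - 2) = -2 + 0*(-10) = -2 + 0 = -2)
U = -21 (U = 1/(-1/21) = -21)
x*(U - 50*Y(3, -2)) = -2*(-21 - 50*(-16/5 - 4/(-2))) = -2*(-21 - 50*(-16/5 - 4*(-½))) = -2*(-21 - 50*(-16/5 + 2)) = -2*(-21 - 50*(-6/5)) = -2*(-21 + 60) = -2*39 = -78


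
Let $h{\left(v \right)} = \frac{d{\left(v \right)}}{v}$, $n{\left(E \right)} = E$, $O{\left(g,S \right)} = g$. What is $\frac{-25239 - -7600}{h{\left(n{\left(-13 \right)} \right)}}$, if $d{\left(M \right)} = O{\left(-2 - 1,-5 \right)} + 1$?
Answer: $- \frac{229307}{2} \approx -1.1465 \cdot 10^{5}$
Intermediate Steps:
$d{\left(M \right)} = -2$ ($d{\left(M \right)} = \left(-2 - 1\right) + 1 = -3 + 1 = -2$)
$h{\left(v \right)} = - \frac{2}{v}$
$\frac{-25239 - -7600}{h{\left(n{\left(-13 \right)} \right)}} = \frac{-25239 - -7600}{\left(-2\right) \frac{1}{-13}} = \frac{-25239 + 7600}{\left(-2\right) \left(- \frac{1}{13}\right)} = - \frac{17639}{\frac{2}{13}} = \left(-17639\right) \frac{13}{2} = - \frac{229307}{2}$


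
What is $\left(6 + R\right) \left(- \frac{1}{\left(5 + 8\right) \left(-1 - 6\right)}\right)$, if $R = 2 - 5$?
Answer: $\frac{3}{91} \approx 0.032967$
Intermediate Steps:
$R = -3$ ($R = 2 - 5 = -3$)
$\left(6 + R\right) \left(- \frac{1}{\left(5 + 8\right) \left(-1 - 6\right)}\right) = \left(6 - 3\right) \left(- \frac{1}{\left(5 + 8\right) \left(-1 - 6\right)}\right) = 3 \left(- \frac{1}{13 \left(-7\right)}\right) = 3 \left(- \frac{1}{-91}\right) = 3 \left(\left(-1\right) \left(- \frac{1}{91}\right)\right) = 3 \cdot \frac{1}{91} = \frac{3}{91}$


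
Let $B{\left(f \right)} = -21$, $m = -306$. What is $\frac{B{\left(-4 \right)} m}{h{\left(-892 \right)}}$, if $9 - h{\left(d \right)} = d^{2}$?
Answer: $- \frac{918}{113665} \approx -0.0080764$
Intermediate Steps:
$h{\left(d \right)} = 9 - d^{2}$
$\frac{B{\left(-4 \right)} m}{h{\left(-892 \right)}} = \frac{\left(-21\right) \left(-306\right)}{9 - \left(-892\right)^{2}} = \frac{6426}{9 - 795664} = \frac{6426}{-795655} = 6426 \left(- \frac{1}{795655}\right) = - \frac{918}{113665}$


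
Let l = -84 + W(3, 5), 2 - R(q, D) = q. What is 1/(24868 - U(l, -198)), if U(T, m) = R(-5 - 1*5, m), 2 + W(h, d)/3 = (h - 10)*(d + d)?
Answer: 1/24856 ≈ 4.0232e-5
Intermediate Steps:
R(q, D) = 2 - q
W(h, d) = -6 + 6*d*(-10 + h) (W(h, d) = -6 + 3*((h - 10)*(d + d)) = -6 + 3*((-10 + h)*(2*d)) = -6 + 3*(2*d*(-10 + h)) = -6 + 6*d*(-10 + h))
l = -300 (l = -84 + (-6 - 60*5 + 6*5*3) = -84 + (-6 - 300 + 90) = -84 - 216 = -300)
U(T, m) = 12 (U(T, m) = 2 - (-5 - 1*5) = 2 - (-5 - 5) = 2 - 1*(-10) = 2 + 10 = 12)
1/(24868 - U(l, -198)) = 1/(24868 - 1*12) = 1/(24868 - 12) = 1/24856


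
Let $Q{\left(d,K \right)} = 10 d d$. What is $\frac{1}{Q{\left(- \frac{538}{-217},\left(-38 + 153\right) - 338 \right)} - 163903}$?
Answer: $- \frac{47089}{7715133927} \approx -6.1035 \cdot 10^{-6}$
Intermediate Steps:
$Q{\left(d,K \right)} = 10 d^{2}$
$\frac{1}{Q{\left(- \frac{538}{-217},\left(-38 + 153\right) - 338 \right)} - 163903} = \frac{1}{10 \left(- \frac{538}{-217}\right)^{2} - 163903} = \frac{1}{10 \left(\left(-538\right) \left(- \frac{1}{217}\right)\right)^{2} - 163903} = \frac{1}{10 \left(\frac{538}{217}\right)^{2} - 163903} = \frac{1}{10 \cdot \frac{289444}{47089} - 163903} = \frac{1}{\frac{2894440}{47089} - 163903} = \frac{1}{- \frac{7715133927}{47089}} = - \frac{47089}{7715133927}$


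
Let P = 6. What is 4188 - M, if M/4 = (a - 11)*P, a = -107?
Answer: 7020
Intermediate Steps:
M = -2832 (M = 4*((-107 - 11)*6) = 4*(-118*6) = 4*(-708) = -2832)
4188 - M = 4188 - 1*(-2832) = 4188 + 2832 = 7020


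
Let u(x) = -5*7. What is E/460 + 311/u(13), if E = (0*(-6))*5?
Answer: -311/35 ≈ -8.8857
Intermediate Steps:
E = 0 (E = 0*5 = 0)
u(x) = -35
E/460 + 311/u(13) = 0/460 + 311/(-35) = 0*(1/460) + 311*(-1/35) = 0 - 311/35 = -311/35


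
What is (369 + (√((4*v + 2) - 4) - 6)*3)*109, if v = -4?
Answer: 38259 + 981*I*√2 ≈ 38259.0 + 1387.3*I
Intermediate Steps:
(369 + (√((4*v + 2) - 4) - 6)*3)*109 = (369 + (√((4*(-4) + 2) - 4) - 6)*3)*109 = (369 + (√((-16 + 2) - 4) - 6)*3)*109 = (369 + (√(-14 - 4) - 6)*3)*109 = (369 + (√(-18) - 6)*3)*109 = (369 + (3*I*√2 - 6)*3)*109 = (369 + (-6 + 3*I*√2)*3)*109 = (369 + (-18 + 9*I*√2))*109 = (351 + 9*I*√2)*109 = 38259 + 981*I*√2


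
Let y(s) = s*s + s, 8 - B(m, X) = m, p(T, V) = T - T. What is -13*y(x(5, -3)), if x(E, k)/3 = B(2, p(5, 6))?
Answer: -4446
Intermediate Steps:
p(T, V) = 0
B(m, X) = 8 - m
x(E, k) = 18 (x(E, k) = 3*(8 - 1*2) = 3*(8 - 2) = 3*6 = 18)
y(s) = s + s² (y(s) = s² + s = s + s²)
-13*y(x(5, -3)) = -234*(1 + 18) = -234*19 = -13*342 = -4446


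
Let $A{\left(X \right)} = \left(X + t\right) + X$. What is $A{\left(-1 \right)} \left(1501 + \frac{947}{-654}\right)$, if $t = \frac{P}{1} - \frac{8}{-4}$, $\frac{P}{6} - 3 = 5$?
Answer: $\frac{7845656}{109} \approx 71979.0$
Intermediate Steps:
$P = 48$ ($P = 18 + 6 \cdot 5 = 18 + 30 = 48$)
$t = 50$ ($t = \frac{48}{1} - \frac{8}{-4} = 48 \cdot 1 - -2 = 48 + 2 = 50$)
$A{\left(X \right)} = 50 + 2 X$ ($A{\left(X \right)} = \left(X + 50\right) + X = \left(50 + X\right) + X = 50 + 2 X$)
$A{\left(-1 \right)} \left(1501 + \frac{947}{-654}\right) = \left(50 + 2 \left(-1\right)\right) \left(1501 + \frac{947}{-654}\right) = \left(50 - 2\right) \left(1501 + 947 \left(- \frac{1}{654}\right)\right) = 48 \left(1501 - \frac{947}{654}\right) = 48 \cdot \frac{980707}{654} = \frac{7845656}{109}$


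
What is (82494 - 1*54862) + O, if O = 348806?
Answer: 376438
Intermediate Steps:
(82494 - 1*54862) + O = (82494 - 1*54862) + 348806 = (82494 - 54862) + 348806 = 27632 + 348806 = 376438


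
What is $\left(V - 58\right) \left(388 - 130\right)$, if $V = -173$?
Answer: $-59598$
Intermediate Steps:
$\left(V - 58\right) \left(388 - 130\right) = \left(-173 - 58\right) \left(388 - 130\right) = \left(-231\right) 258 = -59598$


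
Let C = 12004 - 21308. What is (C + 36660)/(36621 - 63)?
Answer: 13678/18279 ≈ 0.74829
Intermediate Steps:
C = -9304
(C + 36660)/(36621 - 63) = (-9304 + 36660)/(36621 - 63) = 27356/36558 = 27356*(1/36558) = 13678/18279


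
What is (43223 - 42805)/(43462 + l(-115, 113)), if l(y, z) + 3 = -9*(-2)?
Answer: 418/43477 ≈ 0.0096143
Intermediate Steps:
l(y, z) = 15 (l(y, z) = -3 - 9*(-2) = -3 + 18 = 15)
(43223 - 42805)/(43462 + l(-115, 113)) = (43223 - 42805)/(43462 + 15) = 418/43477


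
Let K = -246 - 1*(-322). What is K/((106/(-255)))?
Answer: -9690/53 ≈ -182.83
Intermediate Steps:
K = 76 (K = -246 + 322 = 76)
K/((106/(-255))) = 76/((106/(-255))) = 76/((106*(-1/255))) = 76/(-106/255) = 76*(-255/106) = -9690/53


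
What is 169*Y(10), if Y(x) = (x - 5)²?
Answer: 4225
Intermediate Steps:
Y(x) = (-5 + x)²
169*Y(10) = 169*(-5 + 10)² = 169*5² = 169*25 = 4225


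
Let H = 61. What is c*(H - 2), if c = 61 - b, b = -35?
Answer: 5664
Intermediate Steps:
c = 96 (c = 61 - 1*(-35) = 61 + 35 = 96)
c*(H - 2) = 96*(61 - 2) = 96*59 = 5664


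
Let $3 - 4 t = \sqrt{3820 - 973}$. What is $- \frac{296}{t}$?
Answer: $\frac{592}{473} + \frac{592 \sqrt{2847}}{1419} \approx 23.512$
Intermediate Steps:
$t = \frac{3}{4} - \frac{\sqrt{2847}}{4}$ ($t = \frac{3}{4} - \frac{\sqrt{3820 - 973}}{4} = \frac{3}{4} - \frac{\sqrt{2847}}{4} \approx -12.589$)
$- \frac{296}{t} = - \frac{296}{\frac{3}{4} - \frac{\sqrt{2847}}{4}}$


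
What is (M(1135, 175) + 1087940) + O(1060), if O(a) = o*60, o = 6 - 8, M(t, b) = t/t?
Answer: 1087821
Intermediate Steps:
M(t, b) = 1
o = -2
O(a) = -120 (O(a) = -2*60 = -120)
(M(1135, 175) + 1087940) + O(1060) = (1 + 1087940) - 120 = 1087941 - 120 = 1087821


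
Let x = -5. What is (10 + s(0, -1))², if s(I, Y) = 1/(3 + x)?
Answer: 361/4 ≈ 90.250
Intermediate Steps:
s(I, Y) = -½ (s(I, Y) = 1/(3 - 5) = 1/(-2) = -½)
(10 + s(0, -1))² = (10 - ½)² = (19/2)² = 361/4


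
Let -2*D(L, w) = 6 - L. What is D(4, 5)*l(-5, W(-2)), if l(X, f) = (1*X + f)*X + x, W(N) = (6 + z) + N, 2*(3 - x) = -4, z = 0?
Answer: -10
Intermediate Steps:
D(L, w) = -3 + L/2 (D(L, w) = -(6 - L)/2 = -3 + L/2)
x = 5 (x = 3 - ½*(-4) = 3 + 2 = 5)
W(N) = 6 + N (W(N) = (6 + 0) + N = 6 + N)
l(X, f) = 5 + X*(X + f) (l(X, f) = (1*X + f)*X + 5 = (X + f)*X + 5 = X*(X + f) + 5 = 5 + X*(X + f))
D(4, 5)*l(-5, W(-2)) = (-3 + (½)*4)*(5 + (-5)² - 5*(6 - 2)) = (-3 + 2)*(5 + 25 - 5*4) = -(5 + 25 - 20) = -1*10 = -10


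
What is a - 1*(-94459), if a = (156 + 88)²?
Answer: 153995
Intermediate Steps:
a = 59536 (a = 244² = 59536)
a - 1*(-94459) = 59536 - 1*(-94459) = 59536 + 94459 = 153995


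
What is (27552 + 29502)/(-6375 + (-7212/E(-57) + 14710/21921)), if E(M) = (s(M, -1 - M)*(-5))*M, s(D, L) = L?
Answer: -1663405376220/185856288971 ≈ -8.9500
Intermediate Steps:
E(M) = M*(5 + 5*M) (E(M) = ((-1 - M)*(-5))*M = (5 + 5*M)*M = M*(5 + 5*M))
(27552 + 29502)/(-6375 + (-7212/E(-57) + 14710/21921)) = (27552 + 29502)/(-6375 + (-7212*(-1/(285*(1 - 57))) + 14710/21921)) = 57054/(-6375 + (-7212/(5*(-57)*(-56)) + 14710*(1/21921))) = 57054/(-6375 + (-7212/15960 + 14710/21921)) = 57054/(-6375 + (-7212*1/15960 + 14710/21921)) = 57054/(-6375 + (-601/1330 + 14710/21921)) = 57054/(-6375 + 6389779/29154930) = 57054/(-185856288971/29154930) = 57054*(-29154930/185856288971) = -1663405376220/185856288971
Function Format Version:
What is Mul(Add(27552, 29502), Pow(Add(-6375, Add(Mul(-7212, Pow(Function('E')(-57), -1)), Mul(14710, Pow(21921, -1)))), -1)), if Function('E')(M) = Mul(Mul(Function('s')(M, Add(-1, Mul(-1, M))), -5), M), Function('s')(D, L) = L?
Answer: Rational(-1663405376220, 185856288971) ≈ -8.9500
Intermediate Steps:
Function('E')(M) = Mul(M, Add(5, Mul(5, M))) (Function('E')(M) = Mul(Mul(Add(-1, Mul(-1, M)), -5), M) = Mul(Add(5, Mul(5, M)), M) = Mul(M, Add(5, Mul(5, M))))
Mul(Add(27552, 29502), Pow(Add(-6375, Add(Mul(-7212, Pow(Function('E')(-57), -1)), Mul(14710, Pow(21921, -1)))), -1)) = Mul(Add(27552, 29502), Pow(Add(-6375, Add(Mul(-7212, Pow(Mul(5, -57, Add(1, -57)), -1)), Mul(14710, Pow(21921, -1)))), -1)) = Mul(57054, Pow(Add(-6375, Add(Mul(-7212, Pow(Mul(5, -57, -56), -1)), Mul(14710, Rational(1, 21921)))), -1)) = Mul(57054, Pow(Add(-6375, Add(Mul(-7212, Pow(15960, -1)), Rational(14710, 21921))), -1)) = Mul(57054, Pow(Add(-6375, Add(Mul(-7212, Rational(1, 15960)), Rational(14710, 21921))), -1)) = Mul(57054, Pow(Add(-6375, Add(Rational(-601, 1330), Rational(14710, 21921))), -1)) = Mul(57054, Pow(Add(-6375, Rational(6389779, 29154930)), -1)) = Mul(57054, Pow(Rational(-185856288971, 29154930), -1)) = Mul(57054, Rational(-29154930, 185856288971)) = Rational(-1663405376220, 185856288971)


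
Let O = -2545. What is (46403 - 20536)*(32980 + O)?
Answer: 787262145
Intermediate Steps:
(46403 - 20536)*(32980 + O) = (46403 - 20536)*(32980 - 2545) = 25867*30435 = 787262145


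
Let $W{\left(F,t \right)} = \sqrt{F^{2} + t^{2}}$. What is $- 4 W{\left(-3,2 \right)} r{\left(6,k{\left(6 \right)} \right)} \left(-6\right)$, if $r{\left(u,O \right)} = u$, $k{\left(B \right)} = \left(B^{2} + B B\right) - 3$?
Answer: $144 \sqrt{13} \approx 519.2$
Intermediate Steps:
$k{\left(B \right)} = -3 + 2 B^{2}$ ($k{\left(B \right)} = \left(B^{2} + B^{2}\right) - 3 = 2 B^{2} - 3 = -3 + 2 B^{2}$)
$- 4 W{\left(-3,2 \right)} r{\left(6,k{\left(6 \right)} \right)} \left(-6\right) = - 4 \sqrt{\left(-3\right)^{2} + 2^{2}} \cdot 6 \left(-6\right) = - 4 \sqrt{9 + 4} \cdot 6 \left(-6\right) = - 4 \sqrt{13} \cdot 6 \left(-6\right) = - 24 \sqrt{13} \left(-6\right) = 144 \sqrt{13}$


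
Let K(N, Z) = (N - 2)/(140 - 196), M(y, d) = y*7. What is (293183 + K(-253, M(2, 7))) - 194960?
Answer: 5500743/56 ≈ 98228.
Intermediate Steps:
M(y, d) = 7*y
K(N, Z) = 1/28 - N/56 (K(N, Z) = (-2 + N)/(-56) = (-2 + N)*(-1/56) = 1/28 - N/56)
(293183 + K(-253, M(2, 7))) - 194960 = (293183 + (1/28 - 1/56*(-253))) - 194960 = (293183 + (1/28 + 253/56)) - 194960 = (293183 + 255/56) - 194960 = 16418503/56 - 194960 = 5500743/56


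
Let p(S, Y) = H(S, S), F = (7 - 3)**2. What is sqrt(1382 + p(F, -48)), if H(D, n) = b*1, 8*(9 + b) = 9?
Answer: sqrt(21986)/4 ≈ 37.069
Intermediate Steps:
b = -63/8 (b = -9 + (1/8)*9 = -9 + 9/8 = -63/8 ≈ -7.8750)
H(D, n) = -63/8 (H(D, n) = -63/8*1 = -63/8)
F = 16 (F = 4**2 = 16)
p(S, Y) = -63/8
sqrt(1382 + p(F, -48)) = sqrt(1382 - 63/8) = sqrt(10993/8) = sqrt(21986)/4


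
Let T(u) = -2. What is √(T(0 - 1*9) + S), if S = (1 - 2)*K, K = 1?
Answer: I*√3 ≈ 1.732*I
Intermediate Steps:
S = -1 (S = (1 - 2)*1 = -1*1 = -1)
√(T(0 - 1*9) + S) = √(-2 - 1) = √(-3) = I*√3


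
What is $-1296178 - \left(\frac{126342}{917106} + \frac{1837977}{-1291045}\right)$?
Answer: $- \frac{255784297333666648}{197337519295} \approx -1.2962 \cdot 10^{6}$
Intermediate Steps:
$-1296178 - \left(\frac{126342}{917106} + \frac{1837977}{-1291045}\right) = -1296178 - \left(126342 \cdot \frac{1}{917106} + 1837977 \left(- \frac{1}{1291045}\right)\right) = -1296178 - \left(\frac{21057}{152851} - \frac{1837977}{1291045}\right) = -1296178 - - \frac{253751087862}{197337519295} = -1296178 + \frac{253751087862}{197337519295} = - \frac{255784297333666648}{197337519295}$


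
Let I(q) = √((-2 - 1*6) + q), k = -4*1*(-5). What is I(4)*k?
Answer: 40*I ≈ 40.0*I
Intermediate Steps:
k = 20 (k = -4*(-5) = 20)
I(q) = √(-8 + q) (I(q) = √((-2 - 6) + q) = √(-8 + q))
I(4)*k = √(-8 + 4)*20 = √(-4)*20 = (2*I)*20 = 40*I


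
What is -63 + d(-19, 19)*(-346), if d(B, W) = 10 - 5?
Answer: -1793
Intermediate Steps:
d(B, W) = 5
-63 + d(-19, 19)*(-346) = -63 + 5*(-346) = -63 - 1730 = -1793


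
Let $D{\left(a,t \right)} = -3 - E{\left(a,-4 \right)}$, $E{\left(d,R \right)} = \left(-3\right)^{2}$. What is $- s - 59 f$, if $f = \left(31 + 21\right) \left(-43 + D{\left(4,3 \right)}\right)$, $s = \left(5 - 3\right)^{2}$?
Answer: $168736$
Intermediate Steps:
$E{\left(d,R \right)} = 9$
$s = 4$ ($s = 2^{2} = 4$)
$D{\left(a,t \right)} = -12$ ($D{\left(a,t \right)} = -3 - 9 = -12$)
$f = -2860$ ($f = \left(31 + 21\right) \left(-43 - 12\right) = 52 \left(-55\right) = -2860$)
$- s - 59 f = \left(-1\right) 4 - -168740 = -4 + 168740 = 168736$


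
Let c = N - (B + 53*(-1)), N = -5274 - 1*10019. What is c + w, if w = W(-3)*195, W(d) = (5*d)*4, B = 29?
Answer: -26969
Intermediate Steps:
N = -15293 (N = -5274 - 10019 = -15293)
W(d) = 20*d
w = -11700 (w = (20*(-3))*195 = -60*195 = -11700)
c = -15269 (c = -15293 - (29 + 53*(-1)) = -15293 - (29 - 53) = -15293 - 1*(-24) = -15293 + 24 = -15269)
c + w = -15269 - 11700 = -26969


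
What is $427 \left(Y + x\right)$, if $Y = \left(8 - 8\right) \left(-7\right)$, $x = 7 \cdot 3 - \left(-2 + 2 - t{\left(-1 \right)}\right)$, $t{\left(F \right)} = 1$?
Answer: $9394$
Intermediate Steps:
$x = 22$ ($x = 7 \cdot 3 + \left(1 - \left(-2 - -2\right)\right) = 21 + \left(1 - \left(-2 + 2\right)\right) = 21 + \left(1 - 0\right) = 21 + \left(1 + 0\right) = 21 + 1 = 22$)
$Y = 0$ ($Y = 0 \left(-7\right) = 0$)
$427 \left(Y + x\right) = 427 \left(0 + 22\right) = 427 \cdot 22 = 9394$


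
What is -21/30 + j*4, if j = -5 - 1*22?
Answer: -1087/10 ≈ -108.70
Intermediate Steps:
j = -27 (j = -5 - 22 = -27)
-21/30 + j*4 = -21/30 - 27*4 = -21*1/30 - 108 = -7/10 - 108 = -1087/10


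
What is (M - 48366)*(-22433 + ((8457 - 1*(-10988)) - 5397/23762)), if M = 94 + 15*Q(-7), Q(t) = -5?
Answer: 3432939313791/23762 ≈ 1.4447e+8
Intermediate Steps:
M = 19 (M = 94 + 15*(-5) = 94 - 75 = 19)
(M - 48366)*(-22433 + ((8457 - 1*(-10988)) - 5397/23762)) = (19 - 48366)*(-22433 + ((8457 - 1*(-10988)) - 5397/23762)) = -48347*(-22433 + ((8457 + 10988) - 5397*1/23762)) = -48347*(-22433 + (19445 - 5397/23762)) = -48347*(-22433 + 462046693/23762) = -48347*(-71006253/23762) = 3432939313791/23762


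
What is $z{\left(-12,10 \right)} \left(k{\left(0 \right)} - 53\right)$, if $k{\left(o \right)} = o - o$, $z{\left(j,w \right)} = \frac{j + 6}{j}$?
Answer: $- \frac{53}{2} \approx -26.5$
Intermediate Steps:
$z{\left(j,w \right)} = \frac{6 + j}{j}$
$k{\left(o \right)} = 0$
$z{\left(-12,10 \right)} \left(k{\left(0 \right)} - 53\right) = \frac{6 - 12}{-12} \left(0 - 53\right) = \left(- \frac{1}{12}\right) \left(-6\right) \left(-53\right) = \frac{1}{2} \left(-53\right) = - \frac{53}{2}$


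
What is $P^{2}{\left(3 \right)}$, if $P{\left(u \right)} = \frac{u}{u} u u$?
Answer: $81$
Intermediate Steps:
$P{\left(u \right)} = u^{2}$ ($P{\left(u \right)} = 1 u u = u u = u^{2}$)
$P^{2}{\left(3 \right)} = \left(3^{2}\right)^{2} = 9^{2} = 81$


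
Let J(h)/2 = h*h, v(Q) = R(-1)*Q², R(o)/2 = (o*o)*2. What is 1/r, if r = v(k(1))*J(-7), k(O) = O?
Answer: 1/392 ≈ 0.0025510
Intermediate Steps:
R(o) = 4*o² (R(o) = 2*((o*o)*2) = 2*(o²*2) = 2*(2*o²) = 4*o²)
v(Q) = 4*Q² (v(Q) = (4*(-1)²)*Q² = (4*1)*Q² = 4*Q²)
J(h) = 2*h² (J(h) = 2*(h*h) = 2*h²)
r = 392 (r = (4*1²)*(2*(-7)²) = (4*1)*(2*49) = 4*98 = 392)
1/r = 1/392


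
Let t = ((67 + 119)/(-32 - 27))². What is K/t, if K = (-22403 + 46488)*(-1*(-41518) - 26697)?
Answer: 1242590935585/34596 ≈ 3.5917e+7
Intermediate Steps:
K = 356963785 (K = 24085*(41518 - 26697) = 24085*14821 = 356963785)
t = 34596/3481 (t = (186/(-59))² = (186*(-1/59))² = (-186/59)² = 34596/3481 ≈ 9.9385)
K/t = 356963785/(34596/3481) = 356963785*(3481/34596) = 1242590935585/34596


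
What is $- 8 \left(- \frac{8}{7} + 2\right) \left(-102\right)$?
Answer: $\frac{4896}{7} \approx 699.43$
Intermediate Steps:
$- 8 \left(- \frac{8}{7} + 2\right) \left(-102\right) = \left(-8\right) \frac{6}{7} \left(-102\right) = \left(- \frac{48}{7}\right) \left(-102\right) = \frac{4896}{7}$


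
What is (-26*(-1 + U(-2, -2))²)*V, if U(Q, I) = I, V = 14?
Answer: -3276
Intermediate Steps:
(-26*(-1 + U(-2, -2))²)*V = -26*(-1 - 2)²*14 = -26*(-3)²*14 = -26*9*14 = -234*14 = -3276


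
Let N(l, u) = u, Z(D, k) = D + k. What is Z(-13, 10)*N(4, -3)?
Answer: 9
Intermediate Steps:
Z(-13, 10)*N(4, -3) = (-13 + 10)*(-3) = -3*(-3) = 9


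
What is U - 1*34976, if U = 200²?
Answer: 5024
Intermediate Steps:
U = 40000
U - 1*34976 = 40000 - 1*34976 = 40000 - 34976 = 5024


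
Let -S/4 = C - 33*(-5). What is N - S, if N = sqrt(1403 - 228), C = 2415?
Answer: 10320 + 5*sqrt(47) ≈ 10354.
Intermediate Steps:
S = -10320 (S = -4*(2415 - 33*(-5)) = -4*(2415 + 165) = -4*2580 = -10320)
N = 5*sqrt(47) (N = sqrt(1175) = 5*sqrt(47) ≈ 34.278)
N - S = 5*sqrt(47) - 1*(-10320) = 5*sqrt(47) + 10320 = 10320 + 5*sqrt(47)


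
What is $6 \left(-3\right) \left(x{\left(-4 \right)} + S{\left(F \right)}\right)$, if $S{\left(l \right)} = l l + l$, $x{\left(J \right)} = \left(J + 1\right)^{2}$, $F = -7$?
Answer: $-918$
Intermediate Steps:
$x{\left(J \right)} = \left(1 + J\right)^{2}$
$S{\left(l \right)} = l + l^{2}$ ($S{\left(l \right)} = l^{2} + l = l + l^{2}$)
$6 \left(-3\right) \left(x{\left(-4 \right)} + S{\left(F \right)}\right) = 6 \left(-3\right) \left(\left(1 - 4\right)^{2} - 7 \left(1 - 7\right)\right) = - 18 \left(\left(-3\right)^{2} - -42\right) = - 18 \left(9 + 42\right) = \left(-18\right) 51 = -918$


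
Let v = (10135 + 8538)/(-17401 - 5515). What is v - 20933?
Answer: -479719301/22916 ≈ -20934.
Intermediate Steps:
v = -18673/22916 (v = 18673/(-22916) = 18673*(-1/22916) = -18673/22916 ≈ -0.81485)
v - 20933 = -18673/22916 - 20933 = -479719301/22916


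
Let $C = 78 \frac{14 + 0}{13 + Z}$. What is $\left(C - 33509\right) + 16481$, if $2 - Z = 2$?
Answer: $-16944$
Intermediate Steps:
$Z = 0$ ($Z = 2 - 2 = 0$)
$C = 84$ ($C = 78 \frac{14 + 0}{13 + 0} = 78 \cdot \frac{14}{13} = 84$)
$\left(C - 33509\right) + 16481 = \left(84 - 33509\right) + 16481 = -33425 + 16481 = -16944$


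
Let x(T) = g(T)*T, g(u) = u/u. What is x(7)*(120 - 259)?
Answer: -973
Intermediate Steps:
g(u) = 1
x(T) = T (x(T) = 1*T = T)
x(7)*(120 - 259) = 7*(120 - 259) = 7*(-139) = -973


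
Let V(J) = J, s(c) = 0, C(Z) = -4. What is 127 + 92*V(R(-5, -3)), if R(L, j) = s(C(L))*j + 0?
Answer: 127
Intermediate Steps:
R(L, j) = 0 (R(L, j) = 0*j + 0 = 0 + 0 = 0)
127 + 92*V(R(-5, -3)) = 127 + 92*0 = 127 + 0 = 127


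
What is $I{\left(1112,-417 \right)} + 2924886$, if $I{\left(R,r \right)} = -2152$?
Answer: $2922734$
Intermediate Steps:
$I{\left(1112,-417 \right)} + 2924886 = -2152 + 2924886 = 2922734$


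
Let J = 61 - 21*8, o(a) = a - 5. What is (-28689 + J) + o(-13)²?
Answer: -28472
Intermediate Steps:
o(a) = -5 + a
J = -107 (J = 61 - 168 = -107)
(-28689 + J) + o(-13)² = (-28689 - 107) + (-5 - 13)² = -28796 + (-18)² = -28796 + 324 = -28472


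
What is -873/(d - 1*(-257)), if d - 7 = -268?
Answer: 873/4 ≈ 218.25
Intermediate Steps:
d = -261 (d = 7 - 268 = -261)
-873/(d - 1*(-257)) = -873/(-261 - 1*(-257)) = -873/(-261 + 257) = -873/(-4) = -873*(-¼) = 873/4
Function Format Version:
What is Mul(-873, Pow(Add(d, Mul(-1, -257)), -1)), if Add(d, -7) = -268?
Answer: Rational(873, 4) ≈ 218.25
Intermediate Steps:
d = -261 (d = Add(7, -268) = -261)
Mul(-873, Pow(Add(d, Mul(-1, -257)), -1)) = Mul(-873, Pow(Add(-261, Mul(-1, -257)), -1)) = Mul(-873, Pow(Add(-261, 257), -1)) = Mul(-873, Pow(-4, -1)) = Mul(-873, Rational(-1, 4)) = Rational(873, 4)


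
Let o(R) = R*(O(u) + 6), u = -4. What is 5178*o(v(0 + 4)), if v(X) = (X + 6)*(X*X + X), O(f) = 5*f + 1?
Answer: -13462800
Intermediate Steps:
O(f) = 1 + 5*f
v(X) = (6 + X)*(X + X²) (v(X) = (6 + X)*(X² + X) = (6 + X)*(X + X²))
o(R) = -13*R (o(R) = R*((1 + 5*(-4)) + 6) = R*((1 - 20) + 6) = R*(-19 + 6) = R*(-13) = -13*R)
5178*o(v(0 + 4)) = 5178*(-13*(0 + 4)*(6 + (0 + 4)² + 7*(0 + 4))) = 5178*(-52*(6 + 4² + 7*4)) = 5178*(-52*(6 + 16 + 28)) = 5178*(-52*50) = 5178*(-13*200) = 5178*(-2600) = -13462800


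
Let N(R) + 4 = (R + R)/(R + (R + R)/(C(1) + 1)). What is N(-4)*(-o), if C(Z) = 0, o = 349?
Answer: 3490/3 ≈ 1163.3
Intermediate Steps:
N(R) = -10/3 (N(R) = -4 + (R + R)/(R + (R + R)/(0 + 1)) = -4 + (2*R)/(R + (2*R)/1) = -4 + (2*R)/(R + (2*R)*1) = -4 + (2*R)/(R + 2*R) = -4 + (2*R)/((3*R)) = -4 + (2*R)*(1/(3*R)) = -4 + ⅔ = -10/3)
N(-4)*(-o) = -(-10)*349/3 = -10/3*(-349) = 3490/3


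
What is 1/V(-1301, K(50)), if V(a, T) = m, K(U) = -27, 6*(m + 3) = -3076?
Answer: -3/1547 ≈ -0.0019392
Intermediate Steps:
m = -1547/3 (m = -3 + (⅙)*(-3076) = -3 - 1538/3 = -1547/3 ≈ -515.67)
V(a, T) = -1547/3
1/V(-1301, K(50)) = 1/(-1547/3) = -3/1547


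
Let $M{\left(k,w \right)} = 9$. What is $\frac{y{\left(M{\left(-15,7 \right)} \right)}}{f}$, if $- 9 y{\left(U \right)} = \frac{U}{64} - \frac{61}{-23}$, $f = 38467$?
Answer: $- \frac{4111}{509610816} \approx -8.0669 \cdot 10^{-6}$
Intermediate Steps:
$y{\left(U \right)} = - \frac{61}{207} - \frac{U}{576}$ ($y{\left(U \right)} = - \frac{\frac{U}{64} - \frac{61}{-23}}{9} = - \frac{U \frac{1}{64} - - \frac{61}{23}}{9} = - \frac{\frac{U}{64} + \frac{61}{23}}{9} = - \frac{\frac{61}{23} + \frac{U}{64}}{9} = - \frac{61}{207} - \frac{U}{576}$)
$\frac{y{\left(M{\left(-15,7 \right)} \right)}}{f} = \frac{- \frac{61}{207} - \frac{1}{64}}{38467} = \left(- \frac{61}{207} - \frac{1}{64}\right) \frac{1}{38467} = \left(- \frac{4111}{13248}\right) \frac{1}{38467} = - \frac{4111}{509610816}$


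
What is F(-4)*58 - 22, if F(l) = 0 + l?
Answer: -254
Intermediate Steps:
F(l) = l
F(-4)*58 - 22 = -4*58 - 22 = -232 - 22 = -254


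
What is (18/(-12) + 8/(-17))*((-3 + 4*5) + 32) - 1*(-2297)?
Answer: 74815/34 ≈ 2200.4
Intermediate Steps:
(18/(-12) + 8/(-17))*((-3 + 4*5) + 32) - 1*(-2297) = (18*(-1/12) + 8*(-1/17))*((-3 + 20) + 32) + 2297 = (-3/2 - 8/17)*(17 + 32) + 2297 = -67/34*49 + 2297 = -3283/34 + 2297 = 74815/34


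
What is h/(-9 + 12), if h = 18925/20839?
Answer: 18925/62517 ≈ 0.30272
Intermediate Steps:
h = 18925/20839 (h = 18925*(1/20839) = 18925/20839 ≈ 0.90815)
h/(-9 + 12) = 18925/(20839*(-9 + 12)) = (18925/20839)/3 = (18925/20839)*(⅓) = 18925/62517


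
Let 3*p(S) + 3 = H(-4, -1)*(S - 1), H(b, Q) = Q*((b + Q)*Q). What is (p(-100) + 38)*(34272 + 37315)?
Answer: 44097592/3 ≈ 1.4699e+7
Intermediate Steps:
H(b, Q) = Q²*(Q + b) (H(b, Q) = Q*((Q + b)*Q) = Q*(Q*(Q + b)) = Q²*(Q + b))
p(S) = ⅔ - 5*S/3 (p(S) = -1 + (((-1)²*(-1 - 4))*(S - 1))/3 = -1 + ((1*(-5))*(-1 + S))/3 = -1 + (-5*(-1 + S))/3 = -1 + (5 - 5*S)/3 = -1 + (5/3 - 5*S/3) = ⅔ - 5*S/3)
(p(-100) + 38)*(34272 + 37315) = ((⅔ - 5/3*(-100)) + 38)*(34272 + 37315) = ((⅔ + 500/3) + 38)*71587 = (502/3 + 38)*71587 = (616/3)*71587 = 44097592/3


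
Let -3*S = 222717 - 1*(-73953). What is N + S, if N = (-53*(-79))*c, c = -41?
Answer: -270557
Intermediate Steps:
N = -171667 (N = -53*(-79)*(-41) = 4187*(-41) = -171667)
S = -98890 (S = -(222717 - 1*(-73953))/3 = -(222717 + 73953)/3 = -⅓*296670 = -98890)
N + S = -171667 - 98890 = -270557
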